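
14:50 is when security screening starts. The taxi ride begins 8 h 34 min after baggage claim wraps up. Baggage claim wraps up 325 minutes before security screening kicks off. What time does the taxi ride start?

Baggage claim ends at 14:50 − 325 min = 09:25.
The taxi ride starts at 09:25 + 514 min = 17:59.

17:59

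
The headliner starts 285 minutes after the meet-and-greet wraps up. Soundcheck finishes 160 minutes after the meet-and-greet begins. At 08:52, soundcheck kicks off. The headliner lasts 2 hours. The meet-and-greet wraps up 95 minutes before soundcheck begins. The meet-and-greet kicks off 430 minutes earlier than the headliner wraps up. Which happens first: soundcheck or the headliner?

The meet-and-greet ends at 08:52 − 95 min = 07:17.
The headliner starts at 07:17 + 285 min = 12:02.
Soundcheck starts at 08:52 and the headliner starts at 12:02, so soundcheck is first.

soundcheck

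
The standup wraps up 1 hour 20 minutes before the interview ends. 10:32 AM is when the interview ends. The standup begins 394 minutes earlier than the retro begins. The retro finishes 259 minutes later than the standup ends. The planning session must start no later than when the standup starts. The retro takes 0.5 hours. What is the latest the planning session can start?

6:27 AM

The standup ends at 10:32 AM − 80 min = 9:12 AM.
The retro ends at 9:12 AM + 259 min = 1:31 PM.
The retro starts at 1:31 PM − 30 min = 1:01 PM.
The standup starts at 1:01 PM − 394 min = 6:27 AM.
The planning session is bounded by the standup, so the latest it can start is 6:27 AM.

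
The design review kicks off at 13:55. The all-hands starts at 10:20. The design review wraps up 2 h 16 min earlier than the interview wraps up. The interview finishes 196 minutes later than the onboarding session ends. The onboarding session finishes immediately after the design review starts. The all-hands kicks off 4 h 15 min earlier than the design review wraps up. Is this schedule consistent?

No

The onboarding session ends at 13:55.
The interview ends at 13:55 + 196 min = 17:11.
The design review ends at 17:11 − 136 min = 14:55.
The all-hands starts at 14:55 − 255 min = 10:40.
But the all-hands is also said to start at 10:20 — a 20-minute conflict.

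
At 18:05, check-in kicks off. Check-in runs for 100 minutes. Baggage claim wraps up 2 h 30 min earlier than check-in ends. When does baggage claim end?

17:15

Check-in ends at 18:05 + 100 min = 19:45.
Baggage claim ends at 19:45 − 150 min = 17:15.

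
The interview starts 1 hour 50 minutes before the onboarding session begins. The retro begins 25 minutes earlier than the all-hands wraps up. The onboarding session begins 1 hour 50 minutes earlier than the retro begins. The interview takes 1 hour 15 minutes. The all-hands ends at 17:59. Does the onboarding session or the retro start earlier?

The retro starts at 17:59 − 25 min = 17:34.
The onboarding session starts at 17:34 − 110 min = 15:44.
The onboarding session starts at 15:44 and the retro starts at 17:34, so the onboarding session is first.

the onboarding session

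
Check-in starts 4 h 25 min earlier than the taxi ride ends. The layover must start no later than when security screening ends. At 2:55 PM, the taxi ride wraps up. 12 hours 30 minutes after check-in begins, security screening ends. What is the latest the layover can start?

Check-in starts at 2:55 PM − 265 min = 10:30 AM.
Security screening ends at 10:30 AM + 750 min = 11:00 PM.
The layover is bounded by security screening, so the latest it can start is 11:00 PM.

11:00 PM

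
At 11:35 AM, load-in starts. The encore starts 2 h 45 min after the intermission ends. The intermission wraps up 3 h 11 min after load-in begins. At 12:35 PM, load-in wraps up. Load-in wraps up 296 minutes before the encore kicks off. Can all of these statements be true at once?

Yes

The intermission ends at 11:35 AM + 191 min = 2:46 PM.
The encore starts at 2:46 PM + 165 min = 5:31 PM.
Load-in ends at 5:31 PM − 296 min = 12:35 PM.
That matches the stated 12:35 PM, so the schedule is consistent.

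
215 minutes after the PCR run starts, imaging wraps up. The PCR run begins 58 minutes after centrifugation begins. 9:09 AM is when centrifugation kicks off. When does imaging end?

1:42 PM

The PCR run starts at 9:09 AM + 58 min = 10:07 AM.
Imaging ends at 10:07 AM + 215 min = 1:42 PM.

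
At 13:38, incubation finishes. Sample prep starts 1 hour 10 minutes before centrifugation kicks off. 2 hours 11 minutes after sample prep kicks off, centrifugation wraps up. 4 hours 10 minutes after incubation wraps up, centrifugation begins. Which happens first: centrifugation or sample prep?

sample prep

Centrifugation starts at 13:38 + 250 min = 17:48.
Sample prep starts at 17:48 − 70 min = 16:38.
Centrifugation starts at 17:48 and sample prep starts at 16:38, so sample prep is first.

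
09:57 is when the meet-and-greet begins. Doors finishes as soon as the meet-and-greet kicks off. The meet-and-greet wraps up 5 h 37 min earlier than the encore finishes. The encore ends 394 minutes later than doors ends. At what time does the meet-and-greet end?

10:54

Doors ends at 09:57.
The encore ends at 09:57 + 394 min = 16:31.
The meet-and-greet ends at 16:31 − 337 min = 10:54.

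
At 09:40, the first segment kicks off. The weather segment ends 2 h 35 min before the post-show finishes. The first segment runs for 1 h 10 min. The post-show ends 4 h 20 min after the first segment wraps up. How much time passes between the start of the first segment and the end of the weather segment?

2 h 55 min

The first segment ends at 09:40 + 70 min = 10:50.
The post-show ends at 10:50 + 260 min = 15:10.
The weather segment ends at 15:10 − 155 min = 12:35.
From 09:40 to 12:35 is 2 h 55 min.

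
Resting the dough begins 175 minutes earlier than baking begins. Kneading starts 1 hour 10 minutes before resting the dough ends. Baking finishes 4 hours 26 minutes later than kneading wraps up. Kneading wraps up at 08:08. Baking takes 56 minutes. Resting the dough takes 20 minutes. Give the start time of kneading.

07:53

Baking ends at 08:08 + 266 min = 12:34.
Baking starts at 12:34 − 56 min = 11:38.
Resting the dough starts at 11:38 − 175 min = 08:43.
Resting the dough ends at 08:43 + 20 min = 09:03.
Kneading starts at 09:03 − 70 min = 07:53.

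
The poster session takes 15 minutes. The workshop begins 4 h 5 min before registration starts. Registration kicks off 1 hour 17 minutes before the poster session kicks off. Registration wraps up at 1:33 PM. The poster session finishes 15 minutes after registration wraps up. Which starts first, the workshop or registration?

The poster session ends at 1:33 PM + 15 min = 1:48 PM.
The poster session starts at 1:48 PM − 15 min = 1:33 PM.
Registration starts at 1:33 PM − 77 min = 12:16 PM.
The workshop starts at 12:16 PM − 245 min = 8:11 AM.
The workshop starts at 8:11 AM and registration starts at 12:16 PM, so the workshop is first.

the workshop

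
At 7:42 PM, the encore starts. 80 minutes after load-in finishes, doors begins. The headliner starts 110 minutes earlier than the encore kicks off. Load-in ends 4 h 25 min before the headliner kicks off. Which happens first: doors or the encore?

doors

The headliner starts at 7:42 PM − 110 min = 5:52 PM.
Load-in ends at 5:52 PM − 265 min = 1:27 PM.
Doors starts at 1:27 PM + 80 min = 2:47 PM.
Doors starts at 2:47 PM and the encore starts at 7:42 PM, so doors is first.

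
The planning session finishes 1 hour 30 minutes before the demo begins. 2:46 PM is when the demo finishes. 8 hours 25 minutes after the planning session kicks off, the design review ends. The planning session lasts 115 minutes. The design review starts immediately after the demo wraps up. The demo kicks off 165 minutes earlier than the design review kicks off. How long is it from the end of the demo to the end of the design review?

135 minutes

The design review starts at 2:46 PM.
The demo starts at 2:46 PM − 165 min = 12:01 PM.
The planning session ends at 12:01 PM − 90 min = 10:31 AM.
The planning session starts at 10:31 AM − 115 min = 8:36 AM.
The design review ends at 8:36 AM + 505 min = 5:01 PM.
From 2:46 PM to 5:01 PM is 135 minutes.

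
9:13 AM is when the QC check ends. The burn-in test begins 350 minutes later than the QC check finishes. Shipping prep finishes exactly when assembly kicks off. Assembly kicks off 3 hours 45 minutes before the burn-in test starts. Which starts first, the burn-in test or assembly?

The burn-in test starts at 9:13 AM + 350 min = 3:03 PM.
Assembly starts at 3:03 PM − 225 min = 11:18 AM.
The burn-in test starts at 3:03 PM and assembly starts at 11:18 AM, so assembly is first.

assembly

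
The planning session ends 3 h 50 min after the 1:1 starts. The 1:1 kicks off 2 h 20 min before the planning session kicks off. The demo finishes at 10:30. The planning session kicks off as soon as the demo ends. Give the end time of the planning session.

The planning session starts at 10:30.
The 1:1 starts at 10:30 − 140 min = 08:10.
The planning session ends at 08:10 + 230 min = 12:00.

12:00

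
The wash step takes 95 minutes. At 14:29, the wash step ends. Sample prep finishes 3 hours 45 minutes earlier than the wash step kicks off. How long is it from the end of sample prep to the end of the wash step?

The wash step starts at 14:29 − 95 min = 12:54.
Sample prep ends at 12:54 − 225 min = 09:09.
From 09:09 to 14:29 is 5 h 20 min.

5 h 20 min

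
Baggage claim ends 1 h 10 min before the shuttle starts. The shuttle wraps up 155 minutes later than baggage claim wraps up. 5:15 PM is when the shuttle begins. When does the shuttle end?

Baggage claim ends at 5:15 PM − 70 min = 4:05 PM.
The shuttle ends at 4:05 PM + 155 min = 6:40 PM.

6:40 PM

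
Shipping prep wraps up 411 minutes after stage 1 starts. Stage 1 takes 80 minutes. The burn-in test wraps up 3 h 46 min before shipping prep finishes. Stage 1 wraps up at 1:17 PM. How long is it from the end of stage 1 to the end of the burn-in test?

Stage 1 starts at 1:17 PM − 80 min = 11:57 AM.
Shipping prep ends at 11:57 AM + 411 min = 6:48 PM.
The burn-in test ends at 6:48 PM − 226 min = 3:02 PM.
From 1:17 PM to 3:02 PM is 1 hour 45 minutes.

1 hour 45 minutes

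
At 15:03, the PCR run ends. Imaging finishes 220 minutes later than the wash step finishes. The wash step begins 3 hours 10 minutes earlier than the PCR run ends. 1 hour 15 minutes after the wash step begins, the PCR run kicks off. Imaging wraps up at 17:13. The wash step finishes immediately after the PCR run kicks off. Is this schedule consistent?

The wash step starts at 15:03 − 190 min = 11:53.
The PCR run starts at 11:53 + 75 min = 13:08.
So the wash step ends at 13:08.
Imaging ends at 13:08 + 220 min = 16:48.
But imaging is also said to end at 17:13 — a 25-minute conflict.

No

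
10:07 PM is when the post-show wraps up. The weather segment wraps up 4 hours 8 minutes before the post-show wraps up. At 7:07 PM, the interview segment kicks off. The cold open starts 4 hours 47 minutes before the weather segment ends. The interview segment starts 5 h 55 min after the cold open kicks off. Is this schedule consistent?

The weather segment ends at 10:07 PM − 248 min = 5:59 PM.
The cold open starts at 5:59 PM − 287 min = 1:12 PM.
The interview segment starts at 1:12 PM + 355 min = 7:07 PM.
That matches the stated 7:07 PM, so the schedule is consistent.

Yes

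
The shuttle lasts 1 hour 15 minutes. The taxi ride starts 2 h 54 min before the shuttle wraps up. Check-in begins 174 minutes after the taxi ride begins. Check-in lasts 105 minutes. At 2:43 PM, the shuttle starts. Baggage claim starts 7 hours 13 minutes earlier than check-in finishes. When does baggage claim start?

The shuttle ends at 2:43 PM + 75 min = 3:58 PM.
The taxi ride starts at 3:58 PM − 174 min = 1:04 PM.
Check-in starts at 1:04 PM + 174 min = 3:58 PM.
Check-in ends at 3:58 PM + 105 min = 5:43 PM.
Baggage claim starts at 5:43 PM − 433 min = 10:30 AM.

10:30 AM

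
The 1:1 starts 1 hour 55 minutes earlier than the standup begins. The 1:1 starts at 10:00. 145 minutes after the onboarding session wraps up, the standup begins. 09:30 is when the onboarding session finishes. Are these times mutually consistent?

The standup starts at 09:30 + 145 min = 11:55.
The 1:1 starts at 11:55 − 115 min = 10:00.
That matches the stated 10:00, so the schedule is consistent.

Yes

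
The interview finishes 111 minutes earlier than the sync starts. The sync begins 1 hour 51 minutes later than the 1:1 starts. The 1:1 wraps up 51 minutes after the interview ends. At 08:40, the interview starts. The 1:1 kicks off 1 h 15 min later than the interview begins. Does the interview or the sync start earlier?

the interview

The 1:1 starts at 08:40 + 75 min = 09:55.
The sync starts at 09:55 + 111 min = 11:46.
The interview starts at 08:40 and the sync starts at 11:46, so the interview is first.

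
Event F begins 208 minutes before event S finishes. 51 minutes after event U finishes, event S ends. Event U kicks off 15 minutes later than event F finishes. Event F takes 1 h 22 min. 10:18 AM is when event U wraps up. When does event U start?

9:18 AM

Event S ends at 10:18 AM + 51 min = 11:09 AM.
Event F starts at 11:09 AM − 208 min = 7:41 AM.
Event F ends at 7:41 AM + 82 min = 9:03 AM.
Event U starts at 9:03 AM + 15 min = 9:18 AM.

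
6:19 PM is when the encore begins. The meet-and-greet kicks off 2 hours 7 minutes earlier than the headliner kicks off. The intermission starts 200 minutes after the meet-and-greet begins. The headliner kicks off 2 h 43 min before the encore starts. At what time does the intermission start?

The headliner starts at 6:19 PM − 163 min = 3:36 PM.
The meet-and-greet starts at 3:36 PM − 127 min = 1:29 PM.
The intermission starts at 1:29 PM + 200 min = 4:49 PM.

4:49 PM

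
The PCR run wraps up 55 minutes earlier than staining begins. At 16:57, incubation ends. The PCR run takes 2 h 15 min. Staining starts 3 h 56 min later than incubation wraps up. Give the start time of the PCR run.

17:43

Staining starts at 16:57 + 236 min = 20:53.
The PCR run ends at 20:53 − 55 min = 19:58.
The PCR run starts at 19:58 − 135 min = 17:43.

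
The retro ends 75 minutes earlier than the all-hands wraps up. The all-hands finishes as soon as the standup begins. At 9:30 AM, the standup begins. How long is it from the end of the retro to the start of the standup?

The all-hands ends at 9:30 AM.
The retro ends at 9:30 AM − 75 min = 8:15 AM.
From 8:15 AM to 9:30 AM is 1 h 15 min.

1 h 15 min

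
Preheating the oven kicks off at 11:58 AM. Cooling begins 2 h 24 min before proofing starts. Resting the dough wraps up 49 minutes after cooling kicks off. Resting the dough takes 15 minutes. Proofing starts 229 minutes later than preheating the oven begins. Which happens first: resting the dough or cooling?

Proofing starts at 11:58 AM + 229 min = 3:47 PM.
Cooling starts at 3:47 PM − 144 min = 1:23 PM.
Resting the dough ends at 1:23 PM + 49 min = 2:12 PM.
Resting the dough starts at 2:12 PM − 15 min = 1:57 PM.
Resting the dough starts at 1:57 PM and cooling starts at 1:23 PM, so cooling is first.

cooling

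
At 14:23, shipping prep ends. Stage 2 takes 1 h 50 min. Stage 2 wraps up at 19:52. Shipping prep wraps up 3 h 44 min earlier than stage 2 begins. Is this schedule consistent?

Stage 2 starts at 19:52 − 110 min = 18:02.
Shipping prep ends at 18:02 − 224 min = 14:18.
But shipping prep is also said to end at 14:23 — a 5-minute conflict.

No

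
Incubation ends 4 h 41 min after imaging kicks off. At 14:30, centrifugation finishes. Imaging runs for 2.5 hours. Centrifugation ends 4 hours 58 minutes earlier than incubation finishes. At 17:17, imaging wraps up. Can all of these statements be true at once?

Yes

Imaging starts at 17:17 − 150 min = 14:47.
Incubation ends at 14:47 + 281 min = 19:28.
Centrifugation ends at 19:28 − 298 min = 14:30.
That matches the stated 14:30, so the schedule is consistent.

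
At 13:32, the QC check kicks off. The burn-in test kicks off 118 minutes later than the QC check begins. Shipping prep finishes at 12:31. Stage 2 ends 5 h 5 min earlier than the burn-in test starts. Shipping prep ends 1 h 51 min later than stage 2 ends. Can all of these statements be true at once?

The burn-in test starts at 13:32 + 118 min = 15:30.
Stage 2 ends at 15:30 − 305 min = 10:25.
Shipping prep ends at 10:25 + 111 min = 12:16.
But shipping prep is also said to end at 12:31 — a 15-minute conflict.

No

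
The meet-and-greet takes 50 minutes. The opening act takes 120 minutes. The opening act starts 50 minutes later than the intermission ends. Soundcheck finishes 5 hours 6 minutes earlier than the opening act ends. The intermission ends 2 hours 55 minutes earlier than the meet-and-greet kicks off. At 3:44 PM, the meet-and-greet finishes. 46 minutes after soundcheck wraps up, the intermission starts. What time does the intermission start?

10:29 AM

The meet-and-greet starts at 3:44 PM − 50 min = 2:54 PM.
The intermission ends at 2:54 PM − 175 min = 11:59 AM.
The opening act starts at 11:59 AM + 50 min = 12:49 PM.
The opening act ends at 12:49 PM + 120 min = 2:49 PM.
Soundcheck ends at 2:49 PM − 306 min = 9:43 AM.
The intermission starts at 9:43 AM + 46 min = 10:29 AM.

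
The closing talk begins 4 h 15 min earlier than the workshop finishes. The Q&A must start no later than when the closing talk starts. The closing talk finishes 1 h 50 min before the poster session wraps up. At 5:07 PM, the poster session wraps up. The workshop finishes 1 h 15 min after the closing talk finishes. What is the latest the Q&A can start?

12:17 PM

The closing talk ends at 5:07 PM − 110 min = 3:17 PM.
The workshop ends at 3:17 PM + 75 min = 4:32 PM.
The closing talk starts at 4:32 PM − 255 min = 12:17 PM.
The Q&A is bounded by the closing talk, so the latest it can start is 12:17 PM.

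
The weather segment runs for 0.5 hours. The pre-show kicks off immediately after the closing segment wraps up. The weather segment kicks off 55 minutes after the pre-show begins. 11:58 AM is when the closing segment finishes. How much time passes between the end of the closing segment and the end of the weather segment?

85 minutes

The pre-show starts at 11:58 AM.
The weather segment starts at 11:58 AM + 55 min = 12:53 PM.
The weather segment ends at 12:53 PM + 30 min = 1:23 PM.
From 11:58 AM to 1:23 PM is 85 minutes.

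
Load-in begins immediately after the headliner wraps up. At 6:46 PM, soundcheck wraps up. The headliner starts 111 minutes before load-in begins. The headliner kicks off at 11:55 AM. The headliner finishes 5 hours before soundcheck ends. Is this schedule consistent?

The headliner ends at 6:46 PM − 300 min = 1:46 PM.
So load-in starts at 1:46 PM.
The headliner starts at 1:46 PM − 111 min = 11:55 AM.
That matches the stated 11:55 AM, so the schedule is consistent.

Yes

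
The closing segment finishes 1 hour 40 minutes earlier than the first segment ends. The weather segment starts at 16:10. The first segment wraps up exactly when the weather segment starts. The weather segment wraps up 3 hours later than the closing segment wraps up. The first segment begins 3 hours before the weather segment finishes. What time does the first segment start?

14:30

The first segment ends at 16:10.
The closing segment ends at 16:10 − 100 min = 14:30.
The weather segment ends at 14:30 + 180 min = 17:30.
The first segment starts at 17:30 − 180 min = 14:30.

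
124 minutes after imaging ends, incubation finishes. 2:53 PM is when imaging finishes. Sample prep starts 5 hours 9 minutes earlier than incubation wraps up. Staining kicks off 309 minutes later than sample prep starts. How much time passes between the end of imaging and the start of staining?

Incubation ends at 2:53 PM + 124 min = 4:57 PM.
Sample prep starts at 4:57 PM − 309 min = 11:48 AM.
Staining starts at 11:48 AM + 309 min = 4:57 PM.
From 2:53 PM to 4:57 PM is 2 hours 4 minutes.

2 hours 4 minutes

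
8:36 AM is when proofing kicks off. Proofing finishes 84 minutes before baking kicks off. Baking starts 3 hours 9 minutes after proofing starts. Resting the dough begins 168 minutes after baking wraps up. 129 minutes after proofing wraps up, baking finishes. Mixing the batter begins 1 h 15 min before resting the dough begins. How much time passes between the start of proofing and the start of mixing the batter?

Baking starts at 8:36 AM + 189 min = 11:45 AM.
Proofing ends at 11:45 AM − 84 min = 10:21 AM.
Baking ends at 10:21 AM + 129 min = 12:30 PM.
Resting the dough starts at 12:30 PM + 168 min = 3:18 PM.
Mixing the batter starts at 3:18 PM − 75 min = 2:03 PM.
From 8:36 AM to 2:03 PM is 327 minutes.

327 minutes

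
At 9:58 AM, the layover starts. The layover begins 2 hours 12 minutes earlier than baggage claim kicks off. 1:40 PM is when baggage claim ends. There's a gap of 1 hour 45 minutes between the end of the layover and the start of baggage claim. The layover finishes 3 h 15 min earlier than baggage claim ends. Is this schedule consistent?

The layover ends at 1:40 PM − 195 min = 10:25 AM.
Baggage claim starts at 10:25 AM + 105 min = 12:10 PM.
The layover starts at 12:10 PM − 132 min = 9:58 AM.
That matches the stated 9:58 AM, so the schedule is consistent.

Yes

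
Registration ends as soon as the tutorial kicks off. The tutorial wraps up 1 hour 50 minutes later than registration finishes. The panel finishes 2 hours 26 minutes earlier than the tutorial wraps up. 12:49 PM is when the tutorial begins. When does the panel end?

Registration ends at 12:49 PM.
The tutorial ends at 12:49 PM + 110 min = 2:39 PM.
The panel ends at 2:39 PM − 146 min = 12:13 PM.

12:13 PM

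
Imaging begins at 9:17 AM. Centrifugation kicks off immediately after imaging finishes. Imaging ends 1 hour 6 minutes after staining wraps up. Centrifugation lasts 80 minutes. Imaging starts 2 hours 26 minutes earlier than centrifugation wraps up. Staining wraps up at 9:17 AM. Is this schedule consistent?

Yes

Imaging ends at 9:17 AM + 66 min = 10:23 AM.
So centrifugation starts at 10:23 AM.
Centrifugation ends at 10:23 AM + 80 min = 11:43 AM.
Imaging starts at 11:43 AM − 146 min = 9:17 AM.
That matches the stated 9:17 AM, so the schedule is consistent.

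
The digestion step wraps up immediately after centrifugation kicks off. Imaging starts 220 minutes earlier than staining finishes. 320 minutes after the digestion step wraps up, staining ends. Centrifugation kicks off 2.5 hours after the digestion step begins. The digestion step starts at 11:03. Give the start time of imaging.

15:13

Centrifugation starts at 11:03 + 150 min = 13:33.
So the digestion step ends at 13:33.
Staining ends at 13:33 + 320 min = 18:53.
Imaging starts at 18:53 − 220 min = 15:13.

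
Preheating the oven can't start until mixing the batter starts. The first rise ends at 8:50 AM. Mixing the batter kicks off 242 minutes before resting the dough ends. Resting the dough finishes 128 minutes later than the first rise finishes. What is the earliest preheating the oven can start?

Resting the dough ends at 8:50 AM + 128 min = 10:58 AM.
Mixing the batter starts at 10:58 AM − 242 min = 6:56 AM.
Preheating the oven is bounded by mixing the batter, so the earliest it can start is 6:56 AM.

6:56 AM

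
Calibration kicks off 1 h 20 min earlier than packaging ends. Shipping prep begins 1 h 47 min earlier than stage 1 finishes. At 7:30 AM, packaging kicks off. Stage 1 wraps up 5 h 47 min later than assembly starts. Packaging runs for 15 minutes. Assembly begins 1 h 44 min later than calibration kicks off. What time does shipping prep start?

12:09 PM

Packaging ends at 7:30 AM + 15 min = 7:45 AM.
Calibration starts at 7:45 AM − 80 min = 6:25 AM.
Assembly starts at 6:25 AM + 104 min = 8:09 AM.
Stage 1 ends at 8:09 AM + 347 min = 1:56 PM.
Shipping prep starts at 1:56 PM − 107 min = 12:09 PM.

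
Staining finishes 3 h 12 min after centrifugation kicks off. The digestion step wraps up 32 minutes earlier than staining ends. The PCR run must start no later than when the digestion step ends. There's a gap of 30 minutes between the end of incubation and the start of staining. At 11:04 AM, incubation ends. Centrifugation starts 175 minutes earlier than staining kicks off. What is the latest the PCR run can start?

Staining starts at 11:04 AM + 30 min = 11:34 AM.
Centrifugation starts at 11:34 AM − 175 min = 8:39 AM.
Staining ends at 8:39 AM + 192 min = 11:51 AM.
The digestion step ends at 11:51 AM − 32 min = 11:19 AM.
The PCR run is bounded by the digestion step, so the latest it can start is 11:19 AM.

11:19 AM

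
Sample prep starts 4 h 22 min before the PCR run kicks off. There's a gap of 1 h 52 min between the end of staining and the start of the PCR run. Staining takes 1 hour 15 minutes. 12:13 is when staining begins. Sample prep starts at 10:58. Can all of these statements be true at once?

Yes

Staining ends at 12:13 + 75 min = 13:28.
The PCR run starts at 13:28 + 112 min = 15:20.
Sample prep starts at 15:20 − 262 min = 10:58.
That matches the stated 10:58, so the schedule is consistent.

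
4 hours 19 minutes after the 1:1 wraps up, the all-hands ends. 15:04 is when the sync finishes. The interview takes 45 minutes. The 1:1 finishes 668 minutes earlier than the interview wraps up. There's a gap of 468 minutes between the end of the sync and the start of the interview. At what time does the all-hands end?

16:48

The interview starts at 15:04 + 468 min = 22:52.
The interview ends at 22:52 + 45 min = 23:37.
The 1:1 ends at 23:37 − 668 min = 12:29.
The all-hands ends at 12:29 + 259 min = 16:48.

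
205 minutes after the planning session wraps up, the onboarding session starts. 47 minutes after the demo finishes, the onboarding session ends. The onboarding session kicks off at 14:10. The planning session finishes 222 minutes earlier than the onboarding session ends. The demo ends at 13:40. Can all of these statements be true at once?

The onboarding session ends at 13:40 + 47 min = 14:27.
The planning session ends at 14:27 − 222 min = 10:45.
The onboarding session starts at 10:45 + 205 min = 14:10.
That matches the stated 14:10, so the schedule is consistent.

Yes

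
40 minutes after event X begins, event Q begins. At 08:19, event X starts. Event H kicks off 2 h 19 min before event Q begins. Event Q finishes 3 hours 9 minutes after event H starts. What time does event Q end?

Event Q starts at 08:19 + 40 min = 08:59.
Event H starts at 08:59 − 139 min = 06:40.
Event Q ends at 06:40 + 189 min = 09:49.

09:49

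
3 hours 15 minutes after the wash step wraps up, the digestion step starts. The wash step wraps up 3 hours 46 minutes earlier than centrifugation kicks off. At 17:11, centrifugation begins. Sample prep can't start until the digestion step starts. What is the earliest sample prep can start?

The wash step ends at 17:11 − 226 min = 13:25.
The digestion step starts at 13:25 + 195 min = 16:40.
Sample prep is bounded by the digestion step, so the earliest it can start is 16:40.

16:40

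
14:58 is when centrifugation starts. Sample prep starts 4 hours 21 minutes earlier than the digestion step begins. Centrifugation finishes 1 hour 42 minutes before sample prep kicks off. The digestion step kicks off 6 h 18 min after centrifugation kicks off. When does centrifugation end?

15:13

The digestion step starts at 14:58 + 378 min = 21:16.
Sample prep starts at 21:16 − 261 min = 16:55.
Centrifugation ends at 16:55 − 102 min = 15:13.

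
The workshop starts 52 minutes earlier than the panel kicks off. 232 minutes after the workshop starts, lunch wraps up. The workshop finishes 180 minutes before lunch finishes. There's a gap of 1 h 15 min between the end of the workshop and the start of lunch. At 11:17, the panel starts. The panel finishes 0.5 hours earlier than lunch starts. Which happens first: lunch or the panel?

The workshop starts at 11:17 − 52 min = 10:25.
Lunch ends at 10:25 + 232 min = 14:17.
The workshop ends at 14:17 − 180 min = 11:17.
Lunch starts at 11:17 + 75 min = 12:32.
Lunch starts at 12:32 and the panel starts at 11:17, so the panel is first.

the panel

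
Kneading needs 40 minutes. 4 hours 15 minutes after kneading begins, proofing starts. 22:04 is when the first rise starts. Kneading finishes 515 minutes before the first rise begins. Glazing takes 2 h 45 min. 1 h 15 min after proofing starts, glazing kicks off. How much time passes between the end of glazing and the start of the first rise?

60 minutes

Kneading ends at 22:04 − 515 min = 13:29.
Kneading starts at 13:29 − 40 min = 12:49.
Proofing starts at 12:49 + 255 min = 17:04.
Glazing starts at 17:04 + 75 min = 18:19.
Glazing ends at 18:19 + 165 min = 21:04.
From 21:04 to 22:04 is 60 minutes.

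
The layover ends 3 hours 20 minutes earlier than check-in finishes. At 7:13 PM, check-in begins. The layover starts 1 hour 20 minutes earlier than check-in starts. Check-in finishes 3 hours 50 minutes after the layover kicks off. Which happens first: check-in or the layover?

the layover

The layover starts at 7:13 PM − 80 min = 5:53 PM.
Check-in starts at 7:13 PM and the layover starts at 5:53 PM, so the layover is first.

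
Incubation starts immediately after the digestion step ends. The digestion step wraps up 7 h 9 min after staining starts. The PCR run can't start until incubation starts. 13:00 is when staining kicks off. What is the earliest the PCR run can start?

20:09

The digestion step ends at 13:00 + 429 min = 20:09.
So incubation starts at 20:09.
The PCR run is bounded by incubation, so the earliest it can start is 20:09.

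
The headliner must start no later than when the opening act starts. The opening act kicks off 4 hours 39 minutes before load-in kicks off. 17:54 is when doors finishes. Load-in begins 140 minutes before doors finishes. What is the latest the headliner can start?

10:55

Load-in starts at 17:54 − 140 min = 15:34.
The opening act starts at 15:34 − 279 min = 10:55.
The headliner is bounded by the opening act, so the latest it can start is 10:55.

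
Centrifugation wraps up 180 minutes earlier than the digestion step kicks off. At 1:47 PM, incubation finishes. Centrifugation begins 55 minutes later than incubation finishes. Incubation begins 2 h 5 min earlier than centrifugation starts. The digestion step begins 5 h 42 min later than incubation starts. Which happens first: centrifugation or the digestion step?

centrifugation

Centrifugation starts at 1:47 PM + 55 min = 2:42 PM.
Incubation starts at 2:42 PM − 125 min = 12:37 PM.
The digestion step starts at 12:37 PM + 342 min = 6:19 PM.
Centrifugation starts at 2:42 PM and the digestion step starts at 6:19 PM, so centrifugation is first.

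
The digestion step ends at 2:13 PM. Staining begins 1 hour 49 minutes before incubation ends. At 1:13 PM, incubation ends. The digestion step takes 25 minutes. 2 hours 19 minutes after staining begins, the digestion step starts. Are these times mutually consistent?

Staining starts at 1:13 PM − 109 min = 11:24 AM.
The digestion step starts at 11:24 AM + 139 min = 1:43 PM.
The digestion step ends at 1:43 PM + 25 min = 2:08 PM.
But the digestion step is also said to end at 2:13 PM — a 5-minute conflict.

No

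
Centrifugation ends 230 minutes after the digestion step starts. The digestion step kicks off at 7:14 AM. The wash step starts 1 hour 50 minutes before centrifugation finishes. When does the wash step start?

9:14 AM

Centrifugation ends at 7:14 AM + 230 min = 11:04 AM.
The wash step starts at 11:04 AM − 110 min = 9:14 AM.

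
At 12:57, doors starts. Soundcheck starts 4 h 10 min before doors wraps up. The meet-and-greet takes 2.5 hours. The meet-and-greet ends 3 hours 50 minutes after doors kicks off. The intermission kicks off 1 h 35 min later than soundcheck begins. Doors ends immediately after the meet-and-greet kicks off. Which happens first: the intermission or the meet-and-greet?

the intermission

The meet-and-greet ends at 12:57 + 230 min = 16:47.
The meet-and-greet starts at 16:47 − 150 min = 14:17.
So doors ends at 14:17.
Soundcheck starts at 14:17 − 250 min = 10:07.
The intermission starts at 10:07 + 95 min = 11:42.
The intermission starts at 11:42 and the meet-and-greet starts at 14:17, so the intermission is first.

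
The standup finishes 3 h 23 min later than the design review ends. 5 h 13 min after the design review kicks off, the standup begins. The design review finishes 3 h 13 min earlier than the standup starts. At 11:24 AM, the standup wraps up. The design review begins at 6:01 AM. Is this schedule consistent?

Yes

The standup starts at 6:01 AM + 313 min = 11:14 AM.
The design review ends at 11:14 AM − 193 min = 8:01 AM.
The standup ends at 8:01 AM + 203 min = 11:24 AM.
That matches the stated 11:24 AM, so the schedule is consistent.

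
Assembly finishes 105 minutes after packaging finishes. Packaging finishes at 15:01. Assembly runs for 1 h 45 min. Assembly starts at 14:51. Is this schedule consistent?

Assembly ends at 15:01 + 105 min = 16:46.
Assembly starts at 16:46 − 105 min = 15:01.
But assembly is also said to start at 14:51 — a 10-minute conflict.

No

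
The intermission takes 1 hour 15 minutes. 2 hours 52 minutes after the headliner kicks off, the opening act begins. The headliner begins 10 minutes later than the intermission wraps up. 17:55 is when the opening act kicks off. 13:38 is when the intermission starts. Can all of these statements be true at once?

The intermission ends at 13:38 + 75 min = 14:53.
The headliner starts at 14:53 + 10 min = 15:03.
The opening act starts at 15:03 + 172 min = 17:55.
That matches the stated 17:55, so the schedule is consistent.

Yes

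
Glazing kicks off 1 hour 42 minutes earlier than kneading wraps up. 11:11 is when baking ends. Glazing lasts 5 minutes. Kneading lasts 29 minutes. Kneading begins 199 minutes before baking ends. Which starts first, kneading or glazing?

Kneading starts at 11:11 − 199 min = 07:52.
Kneading ends at 07:52 + 29 min = 08:21.
Glazing starts at 08:21 − 102 min = 06:39.
Kneading starts at 07:52 and glazing starts at 06:39, so glazing is first.

glazing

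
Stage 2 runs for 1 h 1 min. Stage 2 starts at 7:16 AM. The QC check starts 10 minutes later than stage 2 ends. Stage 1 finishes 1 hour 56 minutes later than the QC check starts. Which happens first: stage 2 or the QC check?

stage 2

Stage 2 ends at 7:16 AM + 61 min = 8:17 AM.
The QC check starts at 8:17 AM + 10 min = 8:27 AM.
Stage 2 starts at 7:16 AM and the QC check starts at 8:27 AM, so stage 2 is first.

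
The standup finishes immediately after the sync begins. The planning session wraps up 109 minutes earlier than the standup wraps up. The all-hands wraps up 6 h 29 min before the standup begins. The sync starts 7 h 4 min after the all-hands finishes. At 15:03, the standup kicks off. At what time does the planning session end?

13:49

The all-hands ends at 15:03 − 389 min = 08:34.
The sync starts at 08:34 + 424 min = 15:38.
So the standup ends at 15:38.
The planning session ends at 15:38 − 109 min = 13:49.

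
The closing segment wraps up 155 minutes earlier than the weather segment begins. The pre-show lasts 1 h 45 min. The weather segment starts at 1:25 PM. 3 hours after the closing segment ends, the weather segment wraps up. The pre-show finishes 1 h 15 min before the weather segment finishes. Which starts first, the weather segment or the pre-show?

The closing segment ends at 1:25 PM − 155 min = 10:50 AM.
The weather segment ends at 10:50 AM + 180 min = 1:50 PM.
The pre-show ends at 1:50 PM − 75 min = 12:35 PM.
The pre-show starts at 12:35 PM − 105 min = 10:50 AM.
The weather segment starts at 1:25 PM and the pre-show starts at 10:50 AM, so the pre-show is first.

the pre-show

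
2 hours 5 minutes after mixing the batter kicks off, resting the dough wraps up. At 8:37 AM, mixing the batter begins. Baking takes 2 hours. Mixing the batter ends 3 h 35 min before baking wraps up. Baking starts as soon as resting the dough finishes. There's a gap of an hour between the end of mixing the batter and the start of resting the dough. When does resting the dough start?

10:07 AM

Resting the dough ends at 8:37 AM + 125 min = 10:42 AM.
So baking starts at 10:42 AM.
Baking ends at 10:42 AM + 120 min = 12:42 PM.
Mixing the batter ends at 12:42 PM − 215 min = 9:07 AM.
Resting the dough starts at 9:07 AM + 60 min = 10:07 AM.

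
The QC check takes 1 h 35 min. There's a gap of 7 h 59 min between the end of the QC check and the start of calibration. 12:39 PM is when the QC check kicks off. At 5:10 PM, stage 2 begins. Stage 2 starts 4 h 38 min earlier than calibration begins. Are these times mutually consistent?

The QC check ends at 12:39 PM + 95 min = 2:14 PM.
Calibration starts at 2:14 PM + 479 min = 10:13 PM.
Stage 2 starts at 10:13 PM − 278 min = 5:35 PM.
But stage 2 is also said to start at 5:10 PM — a 25-minute conflict.

No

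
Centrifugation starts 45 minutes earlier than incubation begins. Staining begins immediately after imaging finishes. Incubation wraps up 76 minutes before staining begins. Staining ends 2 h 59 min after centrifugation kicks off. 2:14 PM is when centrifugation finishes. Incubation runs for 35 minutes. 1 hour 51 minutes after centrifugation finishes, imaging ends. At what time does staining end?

4:28 PM

Imaging ends at 2:14 PM + 111 min = 4:05 PM.
So staining starts at 4:05 PM.
Incubation ends at 4:05 PM − 76 min = 2:49 PM.
Incubation starts at 2:49 PM − 35 min = 2:14 PM.
Centrifugation starts at 2:14 PM − 45 min = 1:29 PM.
Staining ends at 1:29 PM + 179 min = 4:28 PM.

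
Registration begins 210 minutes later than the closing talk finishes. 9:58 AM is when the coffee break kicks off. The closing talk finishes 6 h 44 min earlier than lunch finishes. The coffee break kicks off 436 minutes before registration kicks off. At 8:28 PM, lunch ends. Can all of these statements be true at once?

Yes

The closing talk ends at 8:28 PM − 404 min = 1:44 PM.
Registration starts at 1:44 PM + 210 min = 5:14 PM.
The coffee break starts at 5:14 PM − 436 min = 9:58 AM.
That matches the stated 9:58 AM, so the schedule is consistent.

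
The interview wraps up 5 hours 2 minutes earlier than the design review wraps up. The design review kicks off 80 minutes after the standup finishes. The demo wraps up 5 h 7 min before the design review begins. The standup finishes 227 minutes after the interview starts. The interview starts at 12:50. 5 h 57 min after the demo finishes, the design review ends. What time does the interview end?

The standup ends at 12:50 + 227 min = 16:37.
The design review starts at 16:37 + 80 min = 17:57.
The demo ends at 17:57 − 307 min = 12:50.
The design review ends at 12:50 + 357 min = 18:47.
The interview ends at 18:47 − 302 min = 13:45.

13:45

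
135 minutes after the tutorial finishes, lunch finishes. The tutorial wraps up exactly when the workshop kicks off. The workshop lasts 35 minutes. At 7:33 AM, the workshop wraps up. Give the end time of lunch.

The workshop starts at 7:33 AM − 35 min = 6:58 AM.
So the tutorial ends at 6:58 AM.
Lunch ends at 6:58 AM + 135 min = 9:13 AM.

9:13 AM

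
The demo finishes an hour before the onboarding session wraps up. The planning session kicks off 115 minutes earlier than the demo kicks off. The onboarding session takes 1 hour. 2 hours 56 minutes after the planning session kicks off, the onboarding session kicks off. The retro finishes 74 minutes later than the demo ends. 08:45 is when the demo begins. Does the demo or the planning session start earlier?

The planning session starts at 08:45 − 115 min = 06:50.
The demo starts at 08:45 and the planning session starts at 06:50, so the planning session is first.

the planning session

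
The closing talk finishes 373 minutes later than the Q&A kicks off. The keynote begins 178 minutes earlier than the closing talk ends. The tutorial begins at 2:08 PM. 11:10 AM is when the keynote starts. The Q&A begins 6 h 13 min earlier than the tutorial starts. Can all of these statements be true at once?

Yes

The Q&A starts at 2:08 PM − 373 min = 7:55 AM.
The closing talk ends at 7:55 AM + 373 min = 2:08 PM.
The keynote starts at 2:08 PM − 178 min = 11:10 AM.
That matches the stated 11:10 AM, so the schedule is consistent.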